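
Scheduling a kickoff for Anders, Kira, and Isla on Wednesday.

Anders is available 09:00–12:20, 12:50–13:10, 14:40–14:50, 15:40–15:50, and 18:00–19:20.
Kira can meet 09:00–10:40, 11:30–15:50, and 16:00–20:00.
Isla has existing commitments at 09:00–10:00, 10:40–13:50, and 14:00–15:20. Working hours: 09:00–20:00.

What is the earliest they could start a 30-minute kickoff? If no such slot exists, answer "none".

10:00

Isla free within 09:00–20:00: 10:00–10:40, 13:50–14:00, 15:20–20:00.
Anders ∩ Kira: 09:00–10:40, 11:30–12:20, 12:50–13:10, 14:40–14:50, 15:40–15:50, 18:00–19:20.
Anders ∩ Kira ∩ Isla: 10:00–10:40, 15:40–15:50, 18:00–19:20.
Windows ≥ 30 min: 10:00–10:40, 18:00–19:20.
Earliest such window starts at 10:00.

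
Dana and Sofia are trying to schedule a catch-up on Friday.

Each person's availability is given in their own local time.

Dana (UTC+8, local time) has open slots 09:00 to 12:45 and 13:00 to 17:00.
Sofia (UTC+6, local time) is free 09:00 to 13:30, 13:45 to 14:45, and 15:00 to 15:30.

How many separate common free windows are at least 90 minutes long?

2

Dana → UTC: 01:00–04:45, 05:00–09:00.
Sofia → UTC: 03:00–07:30, 07:45–08:45, 09:00–09:30.
Dana ∩ Sofia: 03:00–04:45, 05:00–07:30, 07:45–08:45.
Windows ≥ 90 min: 03:00–04:45, 05:00–07:30.
That's 2 windows.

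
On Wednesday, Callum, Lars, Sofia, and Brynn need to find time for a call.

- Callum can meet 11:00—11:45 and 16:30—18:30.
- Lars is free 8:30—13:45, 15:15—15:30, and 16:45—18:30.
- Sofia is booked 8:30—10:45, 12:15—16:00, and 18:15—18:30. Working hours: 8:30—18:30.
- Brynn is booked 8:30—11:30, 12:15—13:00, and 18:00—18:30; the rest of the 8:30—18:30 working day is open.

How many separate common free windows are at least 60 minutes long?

Sofia free within 08:30–18:30: 10:45–12:15, 16:00–18:15.
Brynn free within 08:30–18:30: 11:30–12:15, 13:00–18:00.
Callum ∩ Lars: 11:00–11:45, 16:45–18:30.
Callum ∩ Lars ∩ Sofia: 11:00–11:45, 16:45–18:15.
Callum ∩ Lars ∩ Sofia ∩ Brynn: 11:30–11:45, 16:45–18:00.
Windows ≥ 60 min: 16:45–18:00.
That's 1 window.

1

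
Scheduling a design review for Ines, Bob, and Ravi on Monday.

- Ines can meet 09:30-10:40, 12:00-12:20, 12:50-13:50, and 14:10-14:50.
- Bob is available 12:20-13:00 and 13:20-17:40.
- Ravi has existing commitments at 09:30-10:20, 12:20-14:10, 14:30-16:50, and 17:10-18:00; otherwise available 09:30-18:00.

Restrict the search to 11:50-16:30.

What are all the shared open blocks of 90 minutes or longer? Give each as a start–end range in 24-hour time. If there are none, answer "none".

Ravi free within 09:30–18:00: 10:20–12:20, 14:10–14:30, 16:50–17:10.
Ines ∩ Bob: 12:50–13:00, 13:20–13:50, 14:10–14:50.
Ines ∩ Bob ∩ Ravi: 14:10–14:30.
Restricted to 11:50–16:30: 14:10–14:30.
Windows ≥ 90 min: (none).

none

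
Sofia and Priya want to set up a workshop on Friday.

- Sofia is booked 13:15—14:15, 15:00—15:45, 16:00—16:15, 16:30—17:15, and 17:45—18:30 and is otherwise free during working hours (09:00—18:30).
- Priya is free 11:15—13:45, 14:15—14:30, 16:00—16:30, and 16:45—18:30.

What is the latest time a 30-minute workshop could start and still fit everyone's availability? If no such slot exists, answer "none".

17:15

Sofia free within 09:00–18:30: 09:00–13:15, 14:15–15:00, 15:45–16:00, 16:15–16:30, 17:15–17:45.
Sofia ∩ Priya: 11:15–13:15, 14:15–14:30, 16:15–16:30, 17:15–17:45.
Windows ≥ 30 min: 11:15–13:15, 17:15–17:45.
Latest start in the last window 17:15–17:45 is 17:45 − 30 min = 17:15.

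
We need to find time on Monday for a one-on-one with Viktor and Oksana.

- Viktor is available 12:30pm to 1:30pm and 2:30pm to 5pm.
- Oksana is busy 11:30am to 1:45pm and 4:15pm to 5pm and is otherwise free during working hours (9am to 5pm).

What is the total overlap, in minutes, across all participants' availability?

105 minutes

Oksana free within 09:00–17:00: 09:00–11:30, 13:45–16:15.
Viktor ∩ Oksana: 14:30–16:15.
Total common minutes: 105.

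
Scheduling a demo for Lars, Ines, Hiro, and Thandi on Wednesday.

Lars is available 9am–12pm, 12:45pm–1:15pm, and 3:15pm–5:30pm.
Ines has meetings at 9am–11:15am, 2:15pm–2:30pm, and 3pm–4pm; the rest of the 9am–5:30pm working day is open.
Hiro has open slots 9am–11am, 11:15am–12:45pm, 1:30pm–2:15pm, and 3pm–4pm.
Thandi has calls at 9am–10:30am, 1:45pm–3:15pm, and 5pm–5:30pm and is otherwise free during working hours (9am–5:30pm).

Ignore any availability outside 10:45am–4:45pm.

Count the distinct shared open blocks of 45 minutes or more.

Ines free within 09:00–17:30: 11:15–14:15, 14:30–15:00, 16:00–17:30.
Thandi free within 09:00–17:30: 10:30–13:45, 15:15–17:00.
Lars ∩ Ines: 11:15–12:00, 12:45–13:15, 16:00–17:30.
Lars ∩ Ines ∩ Hiro: 11:15–12:00.
Lars ∩ Ines ∩ Hiro ∩ Thandi: 11:15–12:00.
Restricted to 10:45–16:45: 11:15–12:00.
Windows ≥ 45 min: 11:15–12:00.
That's 1 window.

1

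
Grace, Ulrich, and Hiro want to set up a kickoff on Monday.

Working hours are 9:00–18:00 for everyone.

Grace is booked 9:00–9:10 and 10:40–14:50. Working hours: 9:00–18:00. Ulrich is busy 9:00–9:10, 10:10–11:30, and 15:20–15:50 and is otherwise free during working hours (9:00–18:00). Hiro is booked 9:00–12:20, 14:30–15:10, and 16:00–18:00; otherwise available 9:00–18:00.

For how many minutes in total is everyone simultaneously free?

20 minutes

Grace free within 09:00–18:00: 09:10–10:40, 14:50–18:00.
Ulrich free within 09:00–18:00: 09:10–10:10, 11:30–15:20, 15:50–18:00.
Hiro free within 09:00–18:00: 12:20–14:30, 15:10–16:00.
Grace ∩ Ulrich: 09:10–10:10, 14:50–15:20, 15:50–18:00.
Grace ∩ Ulrich ∩ Hiro: 15:10–15:20, 15:50–16:00.
Total common minutes: 10 + 10 = 20.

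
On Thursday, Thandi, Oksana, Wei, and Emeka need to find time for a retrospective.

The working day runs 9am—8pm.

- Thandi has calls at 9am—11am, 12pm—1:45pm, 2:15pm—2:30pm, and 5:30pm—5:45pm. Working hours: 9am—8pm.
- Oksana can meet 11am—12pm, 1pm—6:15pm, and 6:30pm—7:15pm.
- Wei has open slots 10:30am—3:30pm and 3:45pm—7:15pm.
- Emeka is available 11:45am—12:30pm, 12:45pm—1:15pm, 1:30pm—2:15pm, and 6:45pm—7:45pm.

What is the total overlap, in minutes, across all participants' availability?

Thandi free within 09:00–20:00: 11:00–12:00, 13:45–14:15, 14:30–17:30, 17:45–20:00.
Thandi ∩ Oksana: 11:00–12:00, 13:45–14:15, 14:30–17:30, 17:45–18:15, 18:30–19:15.
Thandi ∩ Oksana ∩ Wei: 11:00–12:00, 13:45–14:15, 14:30–15:30, 15:45–17:30, 17:45–18:15, 18:30–19:15.
Thandi ∩ Oksana ∩ Wei ∩ Emeka: 11:45–12:00, 13:45–14:15, 18:45–19:15.
Total common minutes: 15 + 30 + 30 = 75.

75 minutes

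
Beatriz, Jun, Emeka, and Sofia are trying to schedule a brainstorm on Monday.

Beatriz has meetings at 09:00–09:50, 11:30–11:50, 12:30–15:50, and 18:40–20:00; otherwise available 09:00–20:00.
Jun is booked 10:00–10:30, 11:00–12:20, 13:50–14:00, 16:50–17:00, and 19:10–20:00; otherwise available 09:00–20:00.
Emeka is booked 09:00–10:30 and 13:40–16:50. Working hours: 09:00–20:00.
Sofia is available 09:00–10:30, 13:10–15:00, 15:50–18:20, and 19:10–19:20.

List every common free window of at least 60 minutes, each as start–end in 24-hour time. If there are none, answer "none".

17:00–18:20

Beatriz free within 09:00–20:00: 09:50–11:30, 11:50–12:30, 15:50–18:40.
Jun free within 09:00–20:00: 09:00–10:00, 10:30–11:00, 12:20–13:50, 14:00–16:50, 17:00–19:10.
Emeka free within 09:00–20:00: 10:30–13:40, 16:50–20:00.
Beatriz ∩ Jun: 09:50–10:00, 10:30–11:00, 12:20–12:30, 15:50–16:50, 17:00–18:40.
Beatriz ∩ Jun ∩ Emeka: 10:30–11:00, 12:20–12:30, 17:00–18:40.
Beatriz ∩ Jun ∩ Emeka ∩ Sofia: 17:00–18:20.
Windows ≥ 60 min: 17:00–18:20.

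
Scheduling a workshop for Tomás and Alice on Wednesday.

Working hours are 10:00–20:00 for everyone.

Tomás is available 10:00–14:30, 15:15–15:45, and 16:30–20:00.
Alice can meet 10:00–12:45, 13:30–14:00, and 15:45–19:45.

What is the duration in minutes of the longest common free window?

Tomás ∩ Alice: 10:00–12:45, 13:30–14:00, 16:30–19:45.
Common window lengths: 165, 30, 195 min; longest is 195.

195 minutes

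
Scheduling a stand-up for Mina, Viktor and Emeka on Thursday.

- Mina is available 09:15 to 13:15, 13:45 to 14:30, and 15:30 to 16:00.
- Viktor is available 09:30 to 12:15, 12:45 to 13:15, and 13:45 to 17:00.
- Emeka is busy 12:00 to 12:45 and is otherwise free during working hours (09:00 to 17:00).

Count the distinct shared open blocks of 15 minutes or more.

Emeka free within 09:00–17:00: 09:00–12:00, 12:45–17:00.
Mina ∩ Viktor: 09:30–12:15, 12:45–13:15, 13:45–14:30, 15:30–16:00.
Mina ∩ Viktor ∩ Emeka: 09:30–12:00, 12:45–13:15, 13:45–14:30, 15:30–16:00.
Windows ≥ 15 min: 09:30–12:00, 12:45–13:15, 13:45–14:30, 15:30–16:00.
That's 4 windows.

4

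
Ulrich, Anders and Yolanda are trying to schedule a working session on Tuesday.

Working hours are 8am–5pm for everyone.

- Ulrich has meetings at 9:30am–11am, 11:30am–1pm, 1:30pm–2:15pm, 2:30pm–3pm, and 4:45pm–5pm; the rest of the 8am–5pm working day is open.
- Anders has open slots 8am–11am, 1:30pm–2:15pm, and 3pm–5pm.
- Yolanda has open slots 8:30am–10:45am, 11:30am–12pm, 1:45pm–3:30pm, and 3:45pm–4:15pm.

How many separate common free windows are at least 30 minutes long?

3

Ulrich free within 08:00–17:00: 08:00–09:30, 11:00–11:30, 13:00–13:30, 14:15–14:30, 15:00–16:45.
Ulrich ∩ Anders: 08:00–09:30, 15:00–16:45.
Ulrich ∩ Anders ∩ Yolanda: 08:30–09:30, 15:00–15:30, 15:45–16:15.
Windows ≥ 30 min: 08:30–09:30, 15:00–15:30, 15:45–16:15.
That's 3 windows.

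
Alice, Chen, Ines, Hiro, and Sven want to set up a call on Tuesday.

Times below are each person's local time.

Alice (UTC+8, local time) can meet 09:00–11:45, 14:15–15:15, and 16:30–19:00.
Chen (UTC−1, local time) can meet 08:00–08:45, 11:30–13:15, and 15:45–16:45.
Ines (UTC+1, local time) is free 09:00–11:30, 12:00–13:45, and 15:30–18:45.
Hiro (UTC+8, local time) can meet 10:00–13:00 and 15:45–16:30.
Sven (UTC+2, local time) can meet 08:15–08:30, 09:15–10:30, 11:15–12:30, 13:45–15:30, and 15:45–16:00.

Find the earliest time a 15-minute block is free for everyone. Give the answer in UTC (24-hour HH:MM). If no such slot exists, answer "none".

none

Alice → UTC: 01:00–03:45, 06:15–07:15, 08:30–11:00.
Chen → UTC: 09:00–09:45, 12:30–14:15, 16:45–17:45.
Ines → UTC: 08:00–10:30, 11:00–12:45, 14:30–17:45.
Hiro → UTC: 02:00–05:00, 07:45–08:30.
Sven → UTC: 06:15–06:30, 07:15–08:30, 09:15–10:30, 11:45–13:30, 13:45–14:00.
Alice ∩ Chen: 09:00–09:45.
Alice ∩ Chen ∩ Ines: 09:00–09:45.
Alice ∩ Chen ∩ Ines ∩ Hiro: (none).
Alice ∩ Chen ∩ Ines ∩ Hiro ∩ Sven: (none).
Windows ≥ 15 min: (none).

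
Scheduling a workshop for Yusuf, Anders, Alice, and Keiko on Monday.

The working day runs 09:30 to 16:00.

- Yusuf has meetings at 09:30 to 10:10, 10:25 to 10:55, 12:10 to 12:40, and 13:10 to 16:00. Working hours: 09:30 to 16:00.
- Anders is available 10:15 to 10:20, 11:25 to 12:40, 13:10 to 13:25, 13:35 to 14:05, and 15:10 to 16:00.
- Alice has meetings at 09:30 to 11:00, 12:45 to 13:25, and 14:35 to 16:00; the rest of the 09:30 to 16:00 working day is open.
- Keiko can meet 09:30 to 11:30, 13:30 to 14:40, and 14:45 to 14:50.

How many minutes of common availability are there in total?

5 minutes

Yusuf free within 09:30–16:00: 10:10–10:25, 10:55–12:10, 12:40–13:10.
Alice free within 09:30–16:00: 11:00–12:45, 13:25–14:35.
Yusuf ∩ Anders: 10:15–10:20, 11:25–12:10.
Yusuf ∩ Anders ∩ Alice: 11:25–12:10.
Yusuf ∩ Anders ∩ Alice ∩ Keiko: 11:25–11:30.
Total common minutes: 5.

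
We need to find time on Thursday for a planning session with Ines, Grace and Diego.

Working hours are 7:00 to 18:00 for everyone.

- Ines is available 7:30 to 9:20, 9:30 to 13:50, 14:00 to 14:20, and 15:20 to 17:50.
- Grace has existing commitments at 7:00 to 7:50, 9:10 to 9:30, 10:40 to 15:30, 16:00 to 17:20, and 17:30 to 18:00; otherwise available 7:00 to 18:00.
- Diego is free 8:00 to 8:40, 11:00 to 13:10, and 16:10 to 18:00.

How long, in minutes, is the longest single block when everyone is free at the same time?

40 minutes

Grace free within 07:00–18:00: 07:50–09:10, 09:30–10:40, 15:30–16:00, 17:20–17:30.
Ines ∩ Grace: 07:50–09:10, 09:30–10:40, 15:30–16:00, 17:20–17:30.
Ines ∩ Grace ∩ Diego: 08:00–08:40, 17:20–17:30.
Common window lengths: 40, 10 min; longest is 40.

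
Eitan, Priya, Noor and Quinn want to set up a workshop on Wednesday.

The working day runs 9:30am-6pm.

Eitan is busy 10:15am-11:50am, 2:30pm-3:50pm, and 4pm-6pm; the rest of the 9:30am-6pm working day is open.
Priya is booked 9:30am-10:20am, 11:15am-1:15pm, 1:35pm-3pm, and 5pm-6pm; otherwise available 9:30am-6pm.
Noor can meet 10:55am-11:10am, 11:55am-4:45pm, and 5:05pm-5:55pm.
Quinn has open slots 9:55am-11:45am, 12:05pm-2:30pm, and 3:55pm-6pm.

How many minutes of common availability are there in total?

Eitan free within 09:30–18:00: 09:30–10:15, 11:50–14:30, 15:50–16:00.
Priya free within 09:30–18:00: 10:20–11:15, 13:15–13:35, 15:00–17:00.
Eitan ∩ Priya: 13:15–13:35, 15:50–16:00.
Eitan ∩ Priya ∩ Noor: 13:15–13:35, 15:50–16:00.
Eitan ∩ Priya ∩ Noor ∩ Quinn: 13:15–13:35, 15:55–16:00.
Total common minutes: 20 + 5 = 25.

25 minutes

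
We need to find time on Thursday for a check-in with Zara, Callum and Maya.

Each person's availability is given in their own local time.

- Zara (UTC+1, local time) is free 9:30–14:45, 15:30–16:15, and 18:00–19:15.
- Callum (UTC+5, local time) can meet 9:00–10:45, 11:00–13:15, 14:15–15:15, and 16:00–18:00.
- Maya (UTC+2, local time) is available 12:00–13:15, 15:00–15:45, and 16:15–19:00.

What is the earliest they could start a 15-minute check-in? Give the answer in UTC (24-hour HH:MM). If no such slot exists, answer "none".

Zara → UTC: 08:30–13:45, 14:30–15:15, 17:00–18:15.
Callum → UTC: 04:00–05:45, 06:00–08:15, 09:15–10:15, 11:00–13:00.
Maya → UTC: 10:00–11:15, 13:00–13:45, 14:15–17:00.
Zara ∩ Callum: 09:15–10:15, 11:00–13:00.
Zara ∩ Callum ∩ Maya: 10:00–10:15, 11:00–11:15.
Windows ≥ 15 min: 10:00–10:15, 11:00–11:15.
Earliest such window starts at 10:00.

10:00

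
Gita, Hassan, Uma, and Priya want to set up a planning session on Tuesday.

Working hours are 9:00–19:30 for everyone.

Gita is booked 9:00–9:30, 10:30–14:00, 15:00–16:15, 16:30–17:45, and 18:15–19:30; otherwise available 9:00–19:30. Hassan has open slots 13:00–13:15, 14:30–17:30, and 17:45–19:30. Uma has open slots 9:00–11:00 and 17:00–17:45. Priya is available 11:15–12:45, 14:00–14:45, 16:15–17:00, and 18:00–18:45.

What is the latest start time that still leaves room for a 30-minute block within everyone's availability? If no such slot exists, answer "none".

none

Gita free within 09:00–19:30: 09:30–10:30, 14:00–15:00, 16:15–16:30, 17:45–18:15.
Gita ∩ Hassan: 14:30–15:00, 16:15–16:30, 17:45–18:15.
Gita ∩ Hassan ∩ Uma: (none).
Gita ∩ Hassan ∩ Uma ∩ Priya: (none).
Windows ≥ 30 min: (none).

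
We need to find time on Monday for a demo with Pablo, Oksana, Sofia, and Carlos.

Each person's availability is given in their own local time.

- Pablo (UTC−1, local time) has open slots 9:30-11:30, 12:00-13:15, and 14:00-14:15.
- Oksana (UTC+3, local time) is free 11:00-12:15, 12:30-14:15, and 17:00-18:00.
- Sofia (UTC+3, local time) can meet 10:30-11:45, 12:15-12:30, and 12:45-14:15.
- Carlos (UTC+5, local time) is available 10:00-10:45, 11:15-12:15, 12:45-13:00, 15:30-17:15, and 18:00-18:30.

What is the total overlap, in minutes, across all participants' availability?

Pablo → UTC: 10:30–12:30, 13:00–14:15, 15:00–15:15.
Oksana → UTC: 08:00–09:15, 09:30–11:15, 14:00–15:00.
Sofia → UTC: 07:30–08:45, 09:15–09:30, 09:45–11:15.
Carlos → UTC: 05:00–05:45, 06:15–07:15, 07:45–08:00, 10:30–12:15, 13:00–13:30.
Pablo ∩ Oksana: 10:30–11:15, 14:00–14:15.
Pablo ∩ Oksana ∩ Sofia: 10:30–11:15.
Pablo ∩ Oksana ∩ Sofia ∩ Carlos: 10:30–11:15.
Total common minutes: 45.

45 minutes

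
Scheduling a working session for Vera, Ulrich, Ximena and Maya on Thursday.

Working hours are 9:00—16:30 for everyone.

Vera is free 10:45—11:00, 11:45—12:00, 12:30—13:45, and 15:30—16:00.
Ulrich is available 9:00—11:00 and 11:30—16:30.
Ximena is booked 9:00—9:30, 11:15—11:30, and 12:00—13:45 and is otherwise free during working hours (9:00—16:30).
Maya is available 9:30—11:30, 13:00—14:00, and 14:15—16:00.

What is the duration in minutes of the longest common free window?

Ximena free within 09:00–16:30: 09:30–11:15, 11:30–12:00, 13:45–16:30.
Vera ∩ Ulrich: 10:45–11:00, 11:45–12:00, 12:30–13:45, 15:30–16:00.
Vera ∩ Ulrich ∩ Ximena: 10:45–11:00, 11:45–12:00, 15:30–16:00.
Vera ∩ Ulrich ∩ Ximena ∩ Maya: 10:45–11:00, 15:30–16:00.
Common window lengths: 15, 30 min; longest is 30.

30 minutes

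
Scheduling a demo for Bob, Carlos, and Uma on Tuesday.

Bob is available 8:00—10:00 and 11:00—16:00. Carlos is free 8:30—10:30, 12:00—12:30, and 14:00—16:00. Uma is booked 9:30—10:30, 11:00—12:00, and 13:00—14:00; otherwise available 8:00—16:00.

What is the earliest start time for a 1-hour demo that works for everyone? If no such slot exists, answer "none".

08:30

Uma free within 08:00–16:00: 08:00–09:30, 10:30–11:00, 12:00–13:00, 14:00–16:00.
Bob ∩ Carlos: 08:30–10:00, 12:00–12:30, 14:00–16:00.
Bob ∩ Carlos ∩ Uma: 08:30–09:30, 12:00–12:30, 14:00–16:00.
Windows ≥ 60 min: 08:30–09:30, 14:00–16:00.
Earliest such window starts at 08:30.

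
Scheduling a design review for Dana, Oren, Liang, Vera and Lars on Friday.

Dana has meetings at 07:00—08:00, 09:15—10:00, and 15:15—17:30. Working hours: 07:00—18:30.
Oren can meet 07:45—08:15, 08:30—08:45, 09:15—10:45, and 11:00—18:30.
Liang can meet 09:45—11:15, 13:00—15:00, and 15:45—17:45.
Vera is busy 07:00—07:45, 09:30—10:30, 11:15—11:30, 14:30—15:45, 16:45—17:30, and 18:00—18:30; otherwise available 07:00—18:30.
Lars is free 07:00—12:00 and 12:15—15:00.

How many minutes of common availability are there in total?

120 minutes

Dana free within 07:00–18:30: 08:00–09:15, 10:00–15:15, 17:30–18:30.
Vera free within 07:00–18:30: 07:45–09:30, 10:30–11:15, 11:30–14:30, 15:45–16:45, 17:30–18:00.
Dana ∩ Oren: 08:00–08:15, 08:30–08:45, 10:00–10:45, 11:00–15:15, 17:30–18:30.
Dana ∩ Oren ∩ Liang: 10:00–10:45, 11:00–11:15, 13:00–15:00, 17:30–17:45.
Dana ∩ Oren ∩ Liang ∩ Vera: 10:30–10:45, 11:00–11:15, 13:00–14:30, 17:30–17:45.
Dana ∩ Oren ∩ Liang ∩ Vera ∩ Lars: 10:30–10:45, 11:00–11:15, 13:00–14:30.
Total common minutes: 15 + 15 + 90 = 120.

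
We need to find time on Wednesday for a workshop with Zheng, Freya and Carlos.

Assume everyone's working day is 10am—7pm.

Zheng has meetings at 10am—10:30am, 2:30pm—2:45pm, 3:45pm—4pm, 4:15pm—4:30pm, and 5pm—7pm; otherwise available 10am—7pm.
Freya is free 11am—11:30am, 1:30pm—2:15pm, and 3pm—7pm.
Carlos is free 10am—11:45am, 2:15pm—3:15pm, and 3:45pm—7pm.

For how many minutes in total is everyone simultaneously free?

90 minutes

Zheng free within 10:00–19:00: 10:30–14:30, 14:45–15:45, 16:00–16:15, 16:30–17:00.
Zheng ∩ Freya: 11:00–11:30, 13:30–14:15, 15:00–15:45, 16:00–16:15, 16:30–17:00.
Zheng ∩ Freya ∩ Carlos: 11:00–11:30, 15:00–15:15, 16:00–16:15, 16:30–17:00.
Total common minutes: 30 + 15 + 15 + 30 = 90.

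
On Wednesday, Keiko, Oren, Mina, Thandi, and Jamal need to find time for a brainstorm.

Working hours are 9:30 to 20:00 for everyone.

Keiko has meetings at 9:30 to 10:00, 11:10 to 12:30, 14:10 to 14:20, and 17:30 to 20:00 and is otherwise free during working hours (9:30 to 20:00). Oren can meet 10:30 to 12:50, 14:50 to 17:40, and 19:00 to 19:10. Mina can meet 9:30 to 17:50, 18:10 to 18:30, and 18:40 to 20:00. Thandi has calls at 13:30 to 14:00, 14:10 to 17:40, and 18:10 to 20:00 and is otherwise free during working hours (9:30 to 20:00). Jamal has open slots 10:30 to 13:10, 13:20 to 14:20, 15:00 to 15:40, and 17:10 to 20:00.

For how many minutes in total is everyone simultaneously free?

Keiko free within 09:30–20:00: 10:00–11:10, 12:30–14:10, 14:20–17:30.
Thandi free within 09:30–20:00: 09:30–13:30, 14:00–14:10, 17:40–18:10.
Keiko ∩ Oren: 10:30–11:10, 12:30–12:50, 14:50–17:30.
Keiko ∩ Oren ∩ Mina: 10:30–11:10, 12:30–12:50, 14:50–17:30.
Keiko ∩ Oren ∩ Mina ∩ Thandi: 10:30–11:10, 12:30–12:50.
Keiko ∩ Oren ∩ Mina ∩ Thandi ∩ Jamal: 10:30–11:10, 12:30–12:50.
Total common minutes: 40 + 20 = 60.

60 minutes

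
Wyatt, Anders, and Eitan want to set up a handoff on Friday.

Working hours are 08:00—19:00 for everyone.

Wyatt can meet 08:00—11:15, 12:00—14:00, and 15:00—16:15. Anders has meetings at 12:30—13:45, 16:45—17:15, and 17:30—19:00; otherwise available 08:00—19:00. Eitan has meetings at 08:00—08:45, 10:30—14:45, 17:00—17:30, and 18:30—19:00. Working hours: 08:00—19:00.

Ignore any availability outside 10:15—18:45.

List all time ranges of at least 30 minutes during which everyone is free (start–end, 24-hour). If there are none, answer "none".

Anders free within 08:00–19:00: 08:00–12:30, 13:45–16:45, 17:15–17:30.
Eitan free within 08:00–19:00: 08:45–10:30, 14:45–17:00, 17:30–18:30.
Wyatt ∩ Anders: 08:00–11:15, 12:00–12:30, 13:45–14:00, 15:00–16:15.
Wyatt ∩ Anders ∩ Eitan: 08:45–10:30, 15:00–16:15.
Restricted to 10:15–18:45: 10:15–10:30, 15:00–16:15.
Windows ≥ 30 min: 15:00–16:15.

15:00–16:15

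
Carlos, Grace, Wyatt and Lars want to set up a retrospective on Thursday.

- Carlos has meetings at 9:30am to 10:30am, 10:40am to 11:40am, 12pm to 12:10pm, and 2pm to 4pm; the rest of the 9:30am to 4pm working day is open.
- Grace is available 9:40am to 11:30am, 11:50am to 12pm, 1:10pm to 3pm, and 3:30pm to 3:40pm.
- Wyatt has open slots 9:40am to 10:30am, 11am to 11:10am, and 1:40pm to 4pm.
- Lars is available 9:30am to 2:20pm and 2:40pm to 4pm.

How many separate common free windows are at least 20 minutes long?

1

Carlos free within 09:30–16:00: 10:30–10:40, 11:40–12:00, 12:10–14:00.
Carlos ∩ Grace: 10:30–10:40, 11:50–12:00, 13:10–14:00.
Carlos ∩ Grace ∩ Wyatt: 13:40–14:00.
Carlos ∩ Grace ∩ Wyatt ∩ Lars: 13:40–14:00.
Windows ≥ 20 min: 13:40–14:00.
That's 1 window.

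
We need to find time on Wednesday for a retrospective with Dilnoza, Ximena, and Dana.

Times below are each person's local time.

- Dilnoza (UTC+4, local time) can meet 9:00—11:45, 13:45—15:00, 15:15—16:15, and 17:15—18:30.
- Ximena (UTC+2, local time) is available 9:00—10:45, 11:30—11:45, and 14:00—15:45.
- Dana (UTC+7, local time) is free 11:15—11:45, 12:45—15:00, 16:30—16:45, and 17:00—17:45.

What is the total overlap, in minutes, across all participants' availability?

Dilnoza → UTC: 05:00–07:45, 09:45–11:00, 11:15–12:15, 13:15–14:30.
Ximena → UTC: 07:00–08:45, 09:30–09:45, 12:00–13:45.
Dana → UTC: 04:15–04:45, 05:45–08:00, 09:30–09:45, 10:00–10:45.
Dilnoza ∩ Ximena: 07:00–07:45, 12:00–12:15, 13:15–13:45.
Dilnoza ∩ Ximena ∩ Dana: 07:00–07:45.
Total common minutes: 45.

45 minutes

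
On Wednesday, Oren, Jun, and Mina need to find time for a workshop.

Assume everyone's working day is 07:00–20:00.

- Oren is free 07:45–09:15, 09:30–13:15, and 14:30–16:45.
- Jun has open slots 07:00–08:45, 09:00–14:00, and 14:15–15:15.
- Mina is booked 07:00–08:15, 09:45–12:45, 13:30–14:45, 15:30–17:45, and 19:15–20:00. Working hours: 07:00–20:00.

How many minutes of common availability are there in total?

Mina free within 07:00–20:00: 08:15–09:45, 12:45–13:30, 14:45–15:30, 17:45–19:15.
Oren ∩ Jun: 07:45–08:45, 09:00–09:15, 09:30–13:15, 14:30–15:15.
Oren ∩ Jun ∩ Mina: 08:15–08:45, 09:00–09:15, 09:30–09:45, 12:45–13:15, 14:45–15:15.
Total common minutes: 30 + 15 + 15 + 30 + 30 = 120.

120 minutes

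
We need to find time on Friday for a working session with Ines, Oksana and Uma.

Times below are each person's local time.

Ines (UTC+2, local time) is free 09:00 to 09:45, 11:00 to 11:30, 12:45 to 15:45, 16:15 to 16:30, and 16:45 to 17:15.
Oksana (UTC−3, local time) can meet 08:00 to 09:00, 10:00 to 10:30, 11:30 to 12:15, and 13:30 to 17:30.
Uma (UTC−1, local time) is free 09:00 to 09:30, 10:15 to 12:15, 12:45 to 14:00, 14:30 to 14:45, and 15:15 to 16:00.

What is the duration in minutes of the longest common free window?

Ines → UTC: 07:00–07:45, 09:00–09:30, 10:45–13:45, 14:15–14:30, 14:45–15:15.
Oksana → UTC: 11:00–12:00, 13:00–13:30, 14:30–15:15, 16:30–20:30.
Uma → UTC: 10:00–10:30, 11:15–13:15, 13:45–15:00, 15:30–15:45, 16:15–17:00.
Ines ∩ Oksana: 11:00–12:00, 13:00–13:30, 14:45–15:15.
Ines ∩ Oksana ∩ Uma: 11:15–12:00, 13:00–13:15, 14:45–15:00.
Common window lengths: 45, 15, 15 min; longest is 45.

45 minutes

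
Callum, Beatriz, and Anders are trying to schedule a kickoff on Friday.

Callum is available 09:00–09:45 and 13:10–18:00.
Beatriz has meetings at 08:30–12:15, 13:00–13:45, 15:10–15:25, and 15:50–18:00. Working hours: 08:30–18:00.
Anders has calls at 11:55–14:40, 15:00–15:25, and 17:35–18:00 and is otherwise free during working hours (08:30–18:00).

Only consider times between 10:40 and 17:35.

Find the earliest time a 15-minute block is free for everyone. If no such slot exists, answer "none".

14:40

Beatriz free within 08:30–18:00: 12:15–13:00, 13:45–15:10, 15:25–15:50.
Anders free within 08:30–18:00: 08:30–11:55, 14:40–15:00, 15:25–17:35.
Callum ∩ Beatriz: 13:45–15:10, 15:25–15:50.
Callum ∩ Beatriz ∩ Anders: 14:40–15:00, 15:25–15:50.
Restricted to 10:40–17:35: 14:40–15:00, 15:25–15:50.
Windows ≥ 15 min: 14:40–15:00, 15:25–15:50.
Earliest such window starts at 14:40.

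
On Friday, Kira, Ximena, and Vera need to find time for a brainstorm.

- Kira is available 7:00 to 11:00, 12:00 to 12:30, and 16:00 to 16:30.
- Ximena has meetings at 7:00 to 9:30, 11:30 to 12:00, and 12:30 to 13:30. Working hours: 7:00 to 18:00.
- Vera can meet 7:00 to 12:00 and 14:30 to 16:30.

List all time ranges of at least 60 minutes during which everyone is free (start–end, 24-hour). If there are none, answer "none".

09:30–11:00

Ximena free within 07:00–18:00: 09:30–11:30, 12:00–12:30, 13:30–18:00.
Kira ∩ Ximena: 09:30–11:00, 12:00–12:30, 16:00–16:30.
Kira ∩ Ximena ∩ Vera: 09:30–11:00, 16:00–16:30.
Windows ≥ 60 min: 09:30–11:00.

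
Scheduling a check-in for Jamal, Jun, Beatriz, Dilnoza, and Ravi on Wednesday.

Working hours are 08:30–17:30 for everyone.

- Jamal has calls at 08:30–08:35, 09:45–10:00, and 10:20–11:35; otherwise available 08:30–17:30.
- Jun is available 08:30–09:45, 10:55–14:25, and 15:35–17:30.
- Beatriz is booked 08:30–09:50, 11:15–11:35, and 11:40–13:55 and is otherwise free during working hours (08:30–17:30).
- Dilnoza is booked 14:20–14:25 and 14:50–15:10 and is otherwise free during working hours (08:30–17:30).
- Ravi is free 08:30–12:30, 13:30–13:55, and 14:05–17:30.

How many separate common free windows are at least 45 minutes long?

Jamal free within 08:30–17:30: 08:35–09:45, 10:00–10:20, 11:35–17:30.
Beatriz free within 08:30–17:30: 09:50–11:15, 11:35–11:40, 13:55–17:30.
Dilnoza free within 08:30–17:30: 08:30–14:20, 14:25–14:50, 15:10–17:30.
Jamal ∩ Jun: 08:35–09:45, 11:35–14:25, 15:35–17:30.
Jamal ∩ Jun ∩ Beatriz: 11:35–11:40, 13:55–14:25, 15:35–17:30.
Jamal ∩ Jun ∩ Beatriz ∩ Dilnoza: 11:35–11:40, 13:55–14:20, 15:35–17:30.
Jamal ∩ Jun ∩ Beatriz ∩ Dilnoza ∩ Ravi: 11:35–11:40, 14:05–14:20, 15:35–17:30.
Windows ≥ 45 min: 15:35–17:30.
That's 1 window.

1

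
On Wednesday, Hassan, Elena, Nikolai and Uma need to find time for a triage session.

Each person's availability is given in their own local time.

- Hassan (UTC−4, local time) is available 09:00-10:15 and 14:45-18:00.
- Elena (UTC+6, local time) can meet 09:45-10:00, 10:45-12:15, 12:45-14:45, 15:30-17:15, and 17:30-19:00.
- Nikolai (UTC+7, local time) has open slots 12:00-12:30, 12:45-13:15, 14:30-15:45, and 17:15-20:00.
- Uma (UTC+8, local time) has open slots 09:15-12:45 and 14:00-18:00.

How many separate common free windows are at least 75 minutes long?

Hassan → UTC: 13:00–14:15, 18:45–22:00.
Elena → UTC: 03:45–04:00, 04:45–06:15, 06:45–08:45, 09:30–11:15, 11:30–13:00.
Nikolai → UTC: 05:00–05:30, 05:45–06:15, 07:30–08:45, 10:15–13:00.
Uma → UTC: 01:15–04:45, 06:00–10:00.
Hassan ∩ Elena: (none).
Hassan ∩ Elena ∩ Nikolai: (none).
Hassan ∩ Elena ∩ Nikolai ∩ Uma: (none).
Windows ≥ 75 min: (none).
That's 0 windows.

0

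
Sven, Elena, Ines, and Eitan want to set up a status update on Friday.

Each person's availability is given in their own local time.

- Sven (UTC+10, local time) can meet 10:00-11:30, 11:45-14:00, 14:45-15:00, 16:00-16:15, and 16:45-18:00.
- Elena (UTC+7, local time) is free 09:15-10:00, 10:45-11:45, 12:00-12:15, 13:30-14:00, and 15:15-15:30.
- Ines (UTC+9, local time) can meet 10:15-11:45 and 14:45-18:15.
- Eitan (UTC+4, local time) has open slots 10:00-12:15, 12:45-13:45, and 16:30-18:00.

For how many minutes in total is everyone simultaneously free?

Sven → UTC: 00:00–01:30, 01:45–04:00, 04:45–05:00, 06:00–06:15, 06:45–08:00.
Elena → UTC: 02:15–03:00, 03:45–04:45, 05:00–05:15, 06:30–07:00, 08:15–08:30.
Ines → UTC: 01:15–02:45, 05:45–09:15.
Eitan → UTC: 06:00–08:15, 08:45–09:45, 12:30–14:00.
Sven ∩ Elena: 02:15–03:00, 03:45–04:00, 06:45–07:00.
Sven ∩ Elena ∩ Ines: 02:15–02:45, 06:45–07:00.
Sven ∩ Elena ∩ Ines ∩ Eitan: 06:45–07:00.
Total common minutes: 15.

15 minutes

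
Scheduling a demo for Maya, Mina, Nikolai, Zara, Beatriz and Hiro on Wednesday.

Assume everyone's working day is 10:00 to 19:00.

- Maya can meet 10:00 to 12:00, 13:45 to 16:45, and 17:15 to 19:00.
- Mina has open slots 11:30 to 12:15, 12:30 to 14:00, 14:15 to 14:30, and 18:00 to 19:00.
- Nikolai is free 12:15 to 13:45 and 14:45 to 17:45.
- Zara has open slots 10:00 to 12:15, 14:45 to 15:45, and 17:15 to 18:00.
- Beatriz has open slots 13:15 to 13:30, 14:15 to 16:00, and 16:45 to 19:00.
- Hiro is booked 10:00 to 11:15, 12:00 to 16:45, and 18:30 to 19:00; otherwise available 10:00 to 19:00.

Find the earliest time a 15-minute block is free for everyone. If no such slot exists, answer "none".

none

Hiro free within 10:00–19:00: 11:15–12:00, 16:45–18:30.
Maya ∩ Mina: 11:30–12:00, 13:45–14:00, 14:15–14:30, 18:00–19:00.
Maya ∩ Mina ∩ Nikolai: (none).
Maya ∩ Mina ∩ Nikolai ∩ Zara: (none).
Maya ∩ Mina ∩ Nikolai ∩ Zara ∩ Beatriz: (none).
Maya ∩ Mina ∩ Nikolai ∩ Zara ∩ Beatriz ∩ Hiro: (none).
Windows ≥ 15 min: (none).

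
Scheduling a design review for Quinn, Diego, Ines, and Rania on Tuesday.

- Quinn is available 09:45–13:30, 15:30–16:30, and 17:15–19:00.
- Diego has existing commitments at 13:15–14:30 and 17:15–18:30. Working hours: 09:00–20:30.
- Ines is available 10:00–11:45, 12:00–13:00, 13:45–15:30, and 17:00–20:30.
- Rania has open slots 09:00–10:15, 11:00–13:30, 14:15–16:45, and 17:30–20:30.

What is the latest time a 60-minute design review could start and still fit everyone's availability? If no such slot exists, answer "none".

Diego free within 09:00–20:30: 09:00–13:15, 14:30–17:15, 18:30–20:30.
Quinn ∩ Diego: 09:45–13:15, 15:30–16:30, 18:30–19:00.
Quinn ∩ Diego ∩ Ines: 10:00–11:45, 12:00–13:00, 18:30–19:00.
Quinn ∩ Diego ∩ Ines ∩ Rania: 10:00–10:15, 11:00–11:45, 12:00–13:00, 18:30–19:00.
Windows ≥ 60 min: 12:00–13:00.
Latest start in the last window 12:00–13:00 is 13:00 − 60 min = 12:00.

12:00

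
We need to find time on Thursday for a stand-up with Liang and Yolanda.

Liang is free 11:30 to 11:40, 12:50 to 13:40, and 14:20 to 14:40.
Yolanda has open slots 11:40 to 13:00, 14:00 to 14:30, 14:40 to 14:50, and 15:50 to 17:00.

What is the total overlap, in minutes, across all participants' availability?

20 minutes

Liang ∩ Yolanda: 12:50–13:00, 14:20–14:30.
Total common minutes: 10 + 10 = 20.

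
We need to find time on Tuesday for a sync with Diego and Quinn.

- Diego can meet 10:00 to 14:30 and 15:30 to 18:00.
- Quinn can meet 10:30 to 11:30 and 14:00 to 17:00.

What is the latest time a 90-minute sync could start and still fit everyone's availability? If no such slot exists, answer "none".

Diego ∩ Quinn: 10:30–11:30, 14:00–14:30, 15:30–17:00.
Windows ≥ 90 min: 15:30–17:00.
Latest start in the last window 15:30–17:00 is 17:00 − 90 min = 15:30.

15:30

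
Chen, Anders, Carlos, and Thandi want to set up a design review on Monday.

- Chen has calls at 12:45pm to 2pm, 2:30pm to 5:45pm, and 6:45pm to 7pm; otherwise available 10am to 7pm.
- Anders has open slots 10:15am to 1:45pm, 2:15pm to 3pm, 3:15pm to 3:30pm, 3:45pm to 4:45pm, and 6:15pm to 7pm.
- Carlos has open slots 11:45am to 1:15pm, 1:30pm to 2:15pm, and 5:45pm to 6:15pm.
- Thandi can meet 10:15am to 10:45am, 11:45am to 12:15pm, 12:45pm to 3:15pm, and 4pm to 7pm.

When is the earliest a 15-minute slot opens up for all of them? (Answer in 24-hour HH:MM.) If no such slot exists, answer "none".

11:45

Chen free within 10:00–19:00: 10:00–12:45, 14:00–14:30, 17:45–18:45.
Chen ∩ Anders: 10:15–12:45, 14:15–14:30, 18:15–18:45.
Chen ∩ Anders ∩ Carlos: 11:45–12:45.
Chen ∩ Anders ∩ Carlos ∩ Thandi: 11:45–12:15.
Windows ≥ 15 min: 11:45–12:15.
Earliest such window starts at 11:45.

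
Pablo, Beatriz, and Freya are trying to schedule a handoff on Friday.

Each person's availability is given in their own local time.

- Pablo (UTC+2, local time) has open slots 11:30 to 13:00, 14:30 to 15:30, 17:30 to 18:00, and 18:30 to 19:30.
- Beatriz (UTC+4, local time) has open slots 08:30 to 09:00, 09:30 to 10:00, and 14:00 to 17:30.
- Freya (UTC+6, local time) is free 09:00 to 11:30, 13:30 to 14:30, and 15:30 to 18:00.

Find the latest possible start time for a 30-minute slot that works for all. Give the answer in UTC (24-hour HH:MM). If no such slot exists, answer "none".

Pablo → UTC: 09:30–11:00, 12:30–13:30, 15:30–16:00, 16:30–17:30.
Beatriz → UTC: 04:30–05:00, 05:30–06:00, 10:00–13:30.
Freya → UTC: 03:00–05:30, 07:30–08:30, 09:30–12:00.
Pablo ∩ Beatriz: 10:00–11:00, 12:30–13:30.
Pablo ∩ Beatriz ∩ Freya: 10:00–11:00.
Windows ≥ 30 min: 10:00–11:00.
Latest start in the last window 10:00–11:00 is 11:00 − 30 min = 10:30.

10:30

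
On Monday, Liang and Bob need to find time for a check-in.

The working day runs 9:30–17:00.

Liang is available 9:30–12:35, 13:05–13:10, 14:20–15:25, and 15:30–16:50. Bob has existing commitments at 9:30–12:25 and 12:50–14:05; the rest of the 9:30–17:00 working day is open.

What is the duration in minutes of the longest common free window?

80 minutes

Bob free within 09:30–17:00: 12:25–12:50, 14:05–17:00.
Liang ∩ Bob: 12:25–12:35, 14:20–15:25, 15:30–16:50.
Common window lengths: 10, 65, 80 min; longest is 80.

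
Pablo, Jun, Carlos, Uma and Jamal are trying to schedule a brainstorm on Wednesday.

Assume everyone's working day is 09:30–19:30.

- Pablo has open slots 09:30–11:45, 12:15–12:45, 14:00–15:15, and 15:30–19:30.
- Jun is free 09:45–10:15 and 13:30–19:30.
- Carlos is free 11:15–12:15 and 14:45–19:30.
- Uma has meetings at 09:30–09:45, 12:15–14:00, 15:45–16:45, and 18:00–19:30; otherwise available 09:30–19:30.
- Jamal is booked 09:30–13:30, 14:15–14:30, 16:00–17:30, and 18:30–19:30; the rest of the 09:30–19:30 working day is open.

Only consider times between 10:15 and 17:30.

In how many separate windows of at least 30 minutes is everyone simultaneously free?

Uma free within 09:30–19:30: 09:45–12:15, 14:00–15:45, 16:45–18:00.
Jamal free within 09:30–19:30: 13:30–14:15, 14:30–16:00, 17:30–18:30.
Pablo ∩ Jun: 09:45–10:15, 14:00–15:15, 15:30–19:30.
Pablo ∩ Jun ∩ Carlos: 14:45–15:15, 15:30–19:30.
Pablo ∩ Jun ∩ Carlos ∩ Uma: 14:45–15:15, 15:30–15:45, 16:45–18:00.
Pablo ∩ Jun ∩ Carlos ∩ Uma ∩ Jamal: 14:45–15:15, 15:30–15:45, 17:30–18:00.
Restricted to 10:15–17:30: 14:45–15:15, 15:30–15:45.
Windows ≥ 30 min: 14:45–15:15.
That's 1 window.

1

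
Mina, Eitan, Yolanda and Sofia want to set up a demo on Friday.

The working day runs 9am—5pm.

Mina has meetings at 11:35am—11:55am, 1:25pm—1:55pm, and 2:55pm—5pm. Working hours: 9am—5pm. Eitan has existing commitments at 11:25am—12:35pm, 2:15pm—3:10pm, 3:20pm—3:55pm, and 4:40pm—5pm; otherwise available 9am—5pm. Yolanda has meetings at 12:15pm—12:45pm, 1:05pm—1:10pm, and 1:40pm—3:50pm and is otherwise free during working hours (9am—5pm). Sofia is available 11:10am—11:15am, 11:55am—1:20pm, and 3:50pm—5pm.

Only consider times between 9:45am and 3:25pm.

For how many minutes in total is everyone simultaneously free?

Mina free within 09:00–17:00: 09:00–11:35, 11:55–13:25, 13:55–14:55.
Eitan free within 09:00–17:00: 09:00–11:25, 12:35–14:15, 15:10–15:20, 15:55–16:40.
Yolanda free within 09:00–17:00: 09:00–12:15, 12:45–13:05, 13:10–13:40, 15:50–17:00.
Mina ∩ Eitan: 09:00–11:25, 12:35–13:25, 13:55–14:15.
Mina ∩ Eitan ∩ Yolanda: 09:00–11:25, 12:45–13:05, 13:10–13:25.
Mina ∩ Eitan ∩ Yolanda ∩ Sofia: 11:10–11:15, 12:45–13:05, 13:10–13:20.
Restricted to 09:45–15:25: 11:10–11:15, 12:45–13:05, 13:10–13:20.
Total common minutes: 5 + 20 + 10 = 35.

35 minutes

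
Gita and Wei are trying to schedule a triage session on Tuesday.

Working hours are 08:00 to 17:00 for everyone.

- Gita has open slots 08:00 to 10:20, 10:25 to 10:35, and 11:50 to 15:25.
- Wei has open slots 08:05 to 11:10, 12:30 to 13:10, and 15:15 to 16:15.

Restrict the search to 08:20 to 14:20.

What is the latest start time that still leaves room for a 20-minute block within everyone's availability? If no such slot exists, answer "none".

12:50

Gita ∩ Wei: 08:05–10:20, 10:25–10:35, 12:30–13:10, 15:15–15:25.
Restricted to 08:20–14:20: 08:20–10:20, 10:25–10:35, 12:30–13:10.
Windows ≥ 20 min: 08:20–10:20, 12:30–13:10.
Latest start in the last window 12:30–13:10 is 13:10 − 20 min = 12:50.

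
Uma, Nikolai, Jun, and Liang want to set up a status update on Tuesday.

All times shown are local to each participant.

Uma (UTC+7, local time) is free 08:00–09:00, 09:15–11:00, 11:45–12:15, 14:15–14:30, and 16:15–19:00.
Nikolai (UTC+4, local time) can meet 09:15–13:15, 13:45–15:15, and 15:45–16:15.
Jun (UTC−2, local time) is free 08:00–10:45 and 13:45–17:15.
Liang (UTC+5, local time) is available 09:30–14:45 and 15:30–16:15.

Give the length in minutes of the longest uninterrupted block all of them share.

Uma → UTC: 01:00–02:00, 02:15–04:00, 04:45–05:15, 07:15–07:30, 09:15–12:00.
Nikolai → UTC: 05:15–09:15, 09:45–11:15, 11:45–12:15.
Jun → UTC: 10:00–12:45, 15:45–19:15.
Liang → UTC: 04:30–09:45, 10:30–11:15.
Uma ∩ Nikolai: 07:15–07:30, 09:45–11:15, 11:45–12:00.
Uma ∩ Nikolai ∩ Jun: 10:00–11:15, 11:45–12:00.
Uma ∩ Nikolai ∩ Jun ∩ Liang: 10:30–11:15.
Single common window of 45 minutes.

45 minutes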